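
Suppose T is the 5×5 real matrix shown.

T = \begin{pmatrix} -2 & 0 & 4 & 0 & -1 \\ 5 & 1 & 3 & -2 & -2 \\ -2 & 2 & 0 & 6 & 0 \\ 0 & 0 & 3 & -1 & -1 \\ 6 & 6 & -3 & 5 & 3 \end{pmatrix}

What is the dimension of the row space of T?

4

Row reduce to echelon form.
R2 ← R2 + (5/2)·R1: [0, 1, 13, -2, -9/2]
R3 ← R3 − R1: [0, 2, -4, 6, 1]
R5 ← R5 + (3)·R1: [0, 6, 9, 5, 0]
R3 ← R3 − (2)·R2: [0, 0, -30, 10, 10]
R5 ← R5 − (6)·R2: [0, 0, -69, 17, 27]
R4 ← R4 + (1/10)·R3: [0, 0, 0, 0, 0]
R5 ← R5 − (23/10)·R3: [0, 0, 0, -6, 4]
Swap R4 ↔ R5
Echelon form has 4 nonzero rows, so rank(T) = 4.
The row space has dimension equal to the rank: 4.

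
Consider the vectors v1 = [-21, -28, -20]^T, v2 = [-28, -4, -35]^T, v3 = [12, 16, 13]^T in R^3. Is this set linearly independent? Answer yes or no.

yes

Form the matrix with these vectors as rows and row reduce.
R2 ← R2 − (4/3)·R1: [0, 100/3, -25/3]
R3 ← R3 + (4/7)·R1: [0, 0, 11/7]
3 nonzero rows, so the 3 vectors span a space of dimension 3.
Since 3 = 3, the vectors are linearly independent.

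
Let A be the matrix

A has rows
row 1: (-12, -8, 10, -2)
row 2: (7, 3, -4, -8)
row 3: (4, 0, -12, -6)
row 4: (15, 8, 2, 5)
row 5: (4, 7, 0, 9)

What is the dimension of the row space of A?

4

Row reduce to echelon form.
R2 ← R2 + (7/12)·R1: [0, -5/3, 11/6, -55/6]
R3 ← R3 + (1/3)·R1: [0, -8/3, -26/3, -20/3]
R4 ← R4 + (5/4)·R1: [0, -2, 29/2, 5/2]
R5 ← R5 + (1/3)·R1: [0, 13/3, 10/3, 25/3]
R3 ← R3 − (8/5)·R2: [0, 0, -58/5, 8]
R4 ← R4 − (6/5)·R2: [0, 0, 123/10, 27/2]
R5 ← R5 + (13/5)·R2: [0, 0, 81/10, -31/2]
R4 ← R4 + (123/116)·R3: [0, 0, 0, 1275/58]
R5 ← R5 + (81/116)·R3: [0, 0, 0, -575/58]
R5 ← R5 + (23/51)·R4: [0, 0, 0, 0]
Echelon form has 4 nonzero rows, so rank(A) = 4.
The row space has dimension equal to the rank: 4.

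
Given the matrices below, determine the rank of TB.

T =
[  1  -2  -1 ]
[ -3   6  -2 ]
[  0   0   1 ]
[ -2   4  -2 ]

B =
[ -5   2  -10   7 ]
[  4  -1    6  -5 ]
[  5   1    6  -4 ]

First compute TB:
[[-18,   3, -28,  21],
 [ 29, -14,  54, -43],
 [  5,   1,   6,  -4],
 [ 16, -10,  32, -26]]
Now row reduce the product.
R2 ← R2 + (29/18)·R1: [0, -55/6, 80/9, -55/6]
R3 ← R3 + (5/18)·R1: [0, 11/6, -16/9, 11/6]
R4 ← R4 + (8/9)·R1: [0, -22/3, 64/9, -22/3]
R3 ← R3 + (1/5)·R2: [0, 0, 0, 0]
R4 ← R4 − (4/5)·R2: [0, 0, 0, 0]
2 nonzero rows, so rank(TB) = 2.

2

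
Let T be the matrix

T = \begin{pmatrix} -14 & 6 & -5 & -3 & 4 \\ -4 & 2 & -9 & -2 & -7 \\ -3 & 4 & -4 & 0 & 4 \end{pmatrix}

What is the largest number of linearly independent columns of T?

3

Row reduce to echelon form.
R2 ← R2 − (2/7)·R1: [0, 2/7, -53/7, -8/7, -57/7]
R3 ← R3 − (3/14)·R1: [0, 19/7, -41/14, 9/14, 22/7]
R3 ← R3 − (19/2)·R2: [0, 0, 69, 23/2, 161/2]
Echelon form has 3 nonzero rows, so rank(T) = 3.
The rank gives the maximum number of linearly independent columns: 3.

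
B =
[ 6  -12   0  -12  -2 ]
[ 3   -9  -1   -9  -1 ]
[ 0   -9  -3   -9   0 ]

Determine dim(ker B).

Row reduce to echelon form.
R2 ← R2 − (1/2)·R1: [0, -3, -1, -3, 0]
R3 ← R3 − (3)·R2: [0, 0, 0, 0, 0]
2 nonzero rows, so rank(B) = 2.
B has 5 columns; by rank–nullity, nullity = 5 − 2 = 3.

3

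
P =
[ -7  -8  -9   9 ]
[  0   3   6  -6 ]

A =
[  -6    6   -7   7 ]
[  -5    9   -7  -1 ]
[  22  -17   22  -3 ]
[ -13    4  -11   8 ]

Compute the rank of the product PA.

First compute PA:
[[-233,  75, -192,  58],
 [195, -99, 177, -69]]
Now row reduce the product.
R2 ← R2 + (195/233)·R1: [0, -8442/233, 3801/233, -4767/233]
2 nonzero rows, so rank(PA) = 2.

2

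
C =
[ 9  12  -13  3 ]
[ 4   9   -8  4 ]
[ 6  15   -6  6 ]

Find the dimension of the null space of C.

1

Row reduce to echelon form.
R2 ← R2 − (4/9)·R1: [0, 11/3, -20/9, 8/3]
R3 ← R3 − (2/3)·R1: [0, 7, 8/3, 4]
R3 ← R3 − (21/11)·R2: [0, 0, 76/11, -12/11]
3 nonzero rows, so rank(C) = 3.
C has 4 columns; by rank–nullity, nullity = 4 − 3 = 1.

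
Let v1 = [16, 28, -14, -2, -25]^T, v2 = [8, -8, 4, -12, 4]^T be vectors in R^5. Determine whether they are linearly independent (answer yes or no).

yes

Form the matrix with these vectors as rows and row reduce.
R2 ← R2 − (1/2)·R1: [0, -22, 11, -11, 33/2]
2 nonzero rows, so the 2 vectors span a space of dimension 2.
Since 2 = 2, the vectors are linearly independent.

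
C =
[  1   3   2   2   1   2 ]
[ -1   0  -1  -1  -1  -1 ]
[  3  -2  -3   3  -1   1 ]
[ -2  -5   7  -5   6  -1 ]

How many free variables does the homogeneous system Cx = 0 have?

Row reduce to echelon form.
R2 ← R2 + R1: [0, 3, 1, 1, 0, 1]
R3 ← R3 − (3)·R1: [0, -11, -9, -3, -4, -5]
R4 ← R4 + (2)·R1: [0, 1, 11, -1, 8, 3]
R3 ← R3 + (11/3)·R2: [0, 0, -16/3, 2/3, -4, -4/3]
R4 ← R4 − (1/3)·R2: [0, 0, 32/3, -4/3, 8, 8/3]
R4 ← R4 + (2)·R3: [0, 0, 0, 0, 0, 0]
3 nonzero rows, so rank(C) = 3.
C has 6 columns; by rank–nullity, nullity = 6 − 3 = 3.

3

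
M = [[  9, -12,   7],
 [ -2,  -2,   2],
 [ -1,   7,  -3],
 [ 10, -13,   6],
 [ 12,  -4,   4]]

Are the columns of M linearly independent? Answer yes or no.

Row reduce M to echelon form.
R2 ← R2 + (2/9)·R1: [0, -14/3, 32/9]
R3 ← R3 + (1/9)·R1: [0, 17/3, -20/9]
R4 ← R4 − (10/9)·R1: [0, 1/3, -16/9]
R5 ← R5 − (4/3)·R1: [0, 12, -16/3]
R3 ← R3 + (17/14)·R2: [0, 0, 44/21]
R4 ← R4 + (1/14)·R2: [0, 0, -32/21]
R5 ← R5 + (18/7)·R2: [0, 0, 80/21]
R4 ← R4 + (8/11)·R3: [0, 0, 0]
R5 ← R5 − (20/11)·R3: [0, 0, 0]
3 pivots among 3 columns.
Every column is a pivot column, so the columns are linearly independent.

yes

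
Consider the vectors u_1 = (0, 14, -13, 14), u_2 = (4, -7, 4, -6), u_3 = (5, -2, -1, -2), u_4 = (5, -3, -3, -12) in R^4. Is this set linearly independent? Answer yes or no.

Form the matrix with these vectors as rows and row reduce.
Swap R1 ↔ R2
R3 ← R3 − (5/4)·R1: [0, 27/4, -6, 11/2]
R4 ← R4 − (5/4)·R1: [0, 23/4, -8, -9/2]
R3 ← R3 − (27/56)·R2: [0, 0, 15/56, -5/4]
R4 ← R4 − (23/56)·R2: [0, 0, -149/56, -41/4]
R4 ← R4 + (149/15)·R3: [0, 0, 0, -68/3]
4 nonzero rows, so the 4 vectors span a space of dimension 4.
Since 4 = 4, the vectors are linearly independent.

yes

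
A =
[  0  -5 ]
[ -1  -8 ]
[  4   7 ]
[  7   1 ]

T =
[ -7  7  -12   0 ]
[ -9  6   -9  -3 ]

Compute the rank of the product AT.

2

First compute AT:
[[ 45, -30,  45,  15],
 [ 79, -55,  84,  24],
 [-91,  70, -111, -21],
 [-58,  55, -93,  -3]]
Now row reduce the product.
R2 ← R2 − (79/45)·R1: [0, -7/3, 5, -7/3]
R3 ← R3 + (91/45)·R1: [0, 28/3, -20, 28/3]
R4 ← R4 + (58/45)·R1: [0, 49/3, -35, 49/3]
R3 ← R3 + (4)·R2: [0, 0, 0, 0]
R4 ← R4 + (7)·R2: [0, 0, 0, 0]
2 nonzero rows, so rank(AT) = 2.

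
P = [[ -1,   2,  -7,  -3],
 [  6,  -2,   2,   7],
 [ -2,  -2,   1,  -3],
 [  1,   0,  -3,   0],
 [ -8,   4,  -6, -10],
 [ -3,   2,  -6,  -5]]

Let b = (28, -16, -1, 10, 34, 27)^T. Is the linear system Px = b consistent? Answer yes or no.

Row reduce the augmented matrix [P | b].
R2 ← R2 + (6)·R1: [0, 10, -40, -11, 152]
R3 ← R3 − (2)·R1: [0, -6, 15, 3, -57]
R4 ← R4 + R1: [0, 2, -10, -3, 38]
R5 ← R5 − (8)·R1: [0, -12, 50, 14, -190]
R6 ← R6 − (3)·R1: [0, -4, 15, 4, -57]
R3 ← R3 + (3/5)·R2: [0, 0, -9, -18/5, 171/5]
R4 ← R4 − (1/5)·R2: [0, 0, -2, -4/5, 38/5]
R5 ← R5 + (6/5)·R2: [0, 0, 2, 4/5, -38/5]
R6 ← R6 + (2/5)·R2: [0, 0, -1, -2/5, 19/5]
R4 ← R4 − (2/9)·R3: [0, 0, 0, 0, 0]
R5 ← R5 + (2/9)·R3: [0, 0, 0, 0, 0]
R6 ← R6 − (1/9)·R3: [0, 0, 0, 0, 0]
The echelon form has 3 nonzero rows, and every pivot lies in the first 4 columns, so rank(P) = rank([P|b]) = 3.
The system is consistent.

yes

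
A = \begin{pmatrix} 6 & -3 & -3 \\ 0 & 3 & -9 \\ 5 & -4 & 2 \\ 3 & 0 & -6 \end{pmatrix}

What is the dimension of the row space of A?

2

Row reduce to echelon form.
R3 ← R3 − (5/6)·R1: [0, -3/2, 9/2]
R4 ← R4 − (1/2)·R1: [0, 3/2, -9/2]
R3 ← R3 + (1/2)·R2: [0, 0, 0]
R4 ← R4 − (1/2)·R2: [0, 0, 0]
Echelon form has 2 nonzero rows, so rank(A) = 2.
The row space has dimension equal to the rank: 2.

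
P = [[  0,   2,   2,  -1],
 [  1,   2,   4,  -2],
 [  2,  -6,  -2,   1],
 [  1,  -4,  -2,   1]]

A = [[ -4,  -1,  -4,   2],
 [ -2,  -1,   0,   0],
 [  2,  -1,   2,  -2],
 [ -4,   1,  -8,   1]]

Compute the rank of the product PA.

First compute PA:
[[  4,  -5,  12,  -5],
 [  8,  -9,  20,  -8],
 [ -4,   7, -20,   9],
 [ -4,   6, -16,   7]]
Now row reduce the product.
R2 ← R2 − (2)·R1: [0, 1, -4, 2]
R3 ← R3 + R1: [0, 2, -8, 4]
R4 ← R4 + R1: [0, 1, -4, 2]
R3 ← R3 − (2)·R2: [0, 0, 0, 0]
R4 ← R4 − R2: [0, 0, 0, 0]
2 nonzero rows, so rank(PA) = 2.

2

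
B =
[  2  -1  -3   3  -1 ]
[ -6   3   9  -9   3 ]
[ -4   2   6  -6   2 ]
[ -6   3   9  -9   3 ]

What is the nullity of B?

4

Row reduce to echelon form.
R2 ← R2 + (3)·R1: [0, 0, 0, 0, 0]
R3 ← R3 + (2)·R1: [0, 0, 0, 0, 0]
R4 ← R4 + (3)·R1: [0, 0, 0, 0, 0]
1 nonzero row, so rank(B) = 1.
B has 5 columns; by rank–nullity, nullity = 5 − 1 = 4.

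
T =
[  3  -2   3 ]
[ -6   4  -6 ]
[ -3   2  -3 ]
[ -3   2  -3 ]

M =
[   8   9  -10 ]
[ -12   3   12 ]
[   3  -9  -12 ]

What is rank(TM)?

First compute TM:
[[ 57,  -6, -90],
 [-114,  12, 180],
 [-57,   6,  90],
 [-57,   6,  90]]
Now row reduce the product.
R2 ← R2 + (2)·R1: [0, 0, 0]
R3 ← R3 + R1: [0, 0, 0]
R4 ← R4 + R1: [0, 0, 0]
1 nonzero row, so rank(TM) = 1.

1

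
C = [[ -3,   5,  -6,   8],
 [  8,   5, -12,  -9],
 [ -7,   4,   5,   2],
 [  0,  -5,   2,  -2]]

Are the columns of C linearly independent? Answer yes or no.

yes

Row reduce C to echelon form.
R2 ← R2 + (8/3)·R1: [0, 55/3, -28, 37/3]
R3 ← R3 − (7/3)·R1: [0, -23/3, 19, -50/3]
R3 ← R3 + (23/55)·R2: [0, 0, 401/55, -633/55]
R4 ← R4 + (3/11)·R2: [0, 0, -62/11, 15/11]
R4 ← R4 + (310/401)·R3: [0, 0, 0, -3021/401]
4 pivots among 4 columns.
Every column is a pivot column, so the columns are linearly independent.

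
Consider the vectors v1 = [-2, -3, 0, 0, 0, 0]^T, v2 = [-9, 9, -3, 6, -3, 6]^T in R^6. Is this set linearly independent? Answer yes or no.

yes

Form the matrix with these vectors as rows and row reduce.
R2 ← R2 − (9/2)·R1: [0, 45/2, -3, 6, -3, 6]
2 nonzero rows, so the 2 vectors span a space of dimension 2.
Since 2 = 2, the vectors are linearly independent.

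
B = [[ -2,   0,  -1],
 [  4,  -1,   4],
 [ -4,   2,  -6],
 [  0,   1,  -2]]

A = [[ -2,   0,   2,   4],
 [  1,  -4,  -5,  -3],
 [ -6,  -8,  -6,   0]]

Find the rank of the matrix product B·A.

2

First compute BA:
[[ 10,   8,   2,  -8],
 [-33, -28, -11,  19],
 [ 46,  40,  18, -22],
 [ 13,  12,   7,  -3]]
Now row reduce the product.
R2 ← R2 + (33/10)·R1: [0, -8/5, -22/5, -37/5]
R3 ← R3 − (23/5)·R1: [0, 16/5, 44/5, 74/5]
R4 ← R4 − (13/10)·R1: [0, 8/5, 22/5, 37/5]
R3 ← R3 + (2)·R2: [0, 0, 0, 0]
R4 ← R4 + R2: [0, 0, 0, 0]
2 nonzero rows, so rank(BA) = 2.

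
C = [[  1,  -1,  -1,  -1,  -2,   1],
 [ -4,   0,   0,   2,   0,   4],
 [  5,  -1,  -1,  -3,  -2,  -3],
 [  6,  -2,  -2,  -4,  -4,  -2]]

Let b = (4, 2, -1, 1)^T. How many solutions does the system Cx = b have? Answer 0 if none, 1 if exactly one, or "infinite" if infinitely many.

Row reduce the augmented matrix [C | b].
R2 ← R2 + (4)·R1: [0, -4, -4, -2, -8, 8, 18]
R3 ← R3 − (5)·R1: [0, 4, 4, 2, 8, -8, -21]
R4 ← R4 − (6)·R1: [0, 4, 4, 2, 8, -8, -23]
R3 ← R3 + R2: [0, 0, 0, 0, 0, 0, -3]
R4 ← R4 + R2: [0, 0, 0, 0, 0, 0, -5]
R4 ← R4 − (5/3)·R3: [0, 0, 0, 0, 0, 0, 0]
The echelon form has 3 nonzero rows; the last pivot sits in the augmented column, so rank(C) = 2 but rank([C|b]) = 3.
Since the ranks differ, the system is inconsistent.
It has no solutions.

0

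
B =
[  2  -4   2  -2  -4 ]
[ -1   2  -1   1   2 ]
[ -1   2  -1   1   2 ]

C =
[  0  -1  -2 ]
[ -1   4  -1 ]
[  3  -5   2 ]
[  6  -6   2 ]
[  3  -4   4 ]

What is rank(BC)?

1

First compute BC:
[[-14,   0, -16],
 [  7,   0,   8],
 [  7,   0,   8]]
Now row reduce the product.
R2 ← R2 + (1/2)·R1: [0, 0, 0]
R3 ← R3 + (1/2)·R1: [0, 0, 0]
1 nonzero row, so rank(BC) = 1.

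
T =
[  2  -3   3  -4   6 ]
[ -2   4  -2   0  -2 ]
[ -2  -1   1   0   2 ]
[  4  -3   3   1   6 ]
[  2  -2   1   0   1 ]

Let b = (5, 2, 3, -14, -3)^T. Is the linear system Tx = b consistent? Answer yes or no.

Row reduce the augmented matrix [T | b].
R2 ← R2 + R1: [0, 1, 1, -4, 4, 7]
R3 ← R3 + R1: [0, -4, 4, -4, 8, 8]
R4 ← R4 − (2)·R1: [0, 3, -3, 9, -6, -24]
R5 ← R5 − R1: [0, 1, -2, 4, -5, -8]
R3 ← R3 + (4)·R2: [0, 0, 8, -20, 24, 36]
R4 ← R4 − (3)·R2: [0, 0, -6, 21, -18, -45]
R5 ← R5 − R2: [0, 0, -3, 8, -9, -15]
R4 ← R4 + (3/4)·R3: [0, 0, 0, 6, 0, -18]
R5 ← R5 + (3/8)·R3: [0, 0, 0, 1/2, 0, -3/2]
R5 ← R5 − (1/12)·R4: [0, 0, 0, 0, 0, 0]
The echelon form has 4 nonzero rows, and every pivot lies in the first 5 columns, so rank(T) = rank([T|b]) = 4.
The system is consistent.

yes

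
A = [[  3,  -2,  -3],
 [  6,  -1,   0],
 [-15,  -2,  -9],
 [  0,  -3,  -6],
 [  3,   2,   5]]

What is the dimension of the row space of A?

Row reduce to echelon form.
R2 ← R2 − (2)·R1: [0, 3, 6]
R3 ← R3 + (5)·R1: [0, -12, -24]
R5 ← R5 − R1: [0, 4, 8]
R3 ← R3 + (4)·R2: [0, 0, 0]
R4 ← R4 + R2: [0, 0, 0]
R5 ← R5 − (4/3)·R2: [0, 0, 0]
Echelon form has 2 nonzero rows, so rank(A) = 2.
The row space has dimension equal to the rank: 2.

2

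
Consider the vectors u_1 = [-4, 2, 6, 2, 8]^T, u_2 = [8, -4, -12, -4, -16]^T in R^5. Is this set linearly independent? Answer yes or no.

no

Form the matrix with these vectors as rows and row reduce.
R2 ← R2 + (2)·R1: [0, 0, 0, 0, 0]
1 nonzero row, so the 2 vectors span a space of dimension 1.
Since 1 < 2, the vectors are linearly dependent.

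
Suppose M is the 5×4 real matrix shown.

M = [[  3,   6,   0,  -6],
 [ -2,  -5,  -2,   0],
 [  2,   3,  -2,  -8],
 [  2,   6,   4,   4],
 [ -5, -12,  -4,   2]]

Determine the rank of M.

Row reduce to echelon form.
R2 ← R2 + (2/3)·R1: [0, -1, -2, -4]
R3 ← R3 − (2/3)·R1: [0, -1, -2, -4]
R4 ← R4 − (2/3)·R1: [0, 2, 4, 8]
R5 ← R5 + (5/3)·R1: [0, -2, -4, -8]
R3 ← R3 − R2: [0, 0, 0, 0]
R4 ← R4 + (2)·R2: [0, 0, 0, 0]
R5 ← R5 − (2)·R2: [0, 0, 0, 0]
Echelon form has 2 nonzero rows, so rank(M) = 2.

2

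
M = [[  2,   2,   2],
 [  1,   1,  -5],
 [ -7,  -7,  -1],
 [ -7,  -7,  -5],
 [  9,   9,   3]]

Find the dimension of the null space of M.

Row reduce to echelon form.
R2 ← R2 − (1/2)·R1: [0, 0, -6]
R3 ← R3 + (7/2)·R1: [0, 0, 6]
R4 ← R4 + (7/2)·R1: [0, 0, 2]
R5 ← R5 − (9/2)·R1: [0, 0, -6]
R3 ← R3 + R2: [0, 0, 0]
R4 ← R4 + (1/3)·R2: [0, 0, 0]
R5 ← R5 − R2: [0, 0, 0]
2 nonzero rows, so rank(M) = 2.
M has 3 columns; by rank–nullity, nullity = 3 − 2 = 1.

1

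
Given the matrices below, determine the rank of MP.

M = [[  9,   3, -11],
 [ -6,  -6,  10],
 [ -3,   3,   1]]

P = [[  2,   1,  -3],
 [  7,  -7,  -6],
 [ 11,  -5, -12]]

2

First compute MP:
[[-82,  43,  87],
 [ 56, -14, -66],
 [ 26, -29, -21]]
Now row reduce the product.
R2 ← R2 + (28/41)·R1: [0, 630/41, -270/41]
R3 ← R3 + (13/41)·R1: [0, -630/41, 270/41]
R3 ← R3 + R2: [0, 0, 0]
2 nonzero rows, so rank(MP) = 2.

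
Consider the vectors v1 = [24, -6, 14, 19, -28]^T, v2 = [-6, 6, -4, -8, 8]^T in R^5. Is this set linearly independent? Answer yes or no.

Form the matrix with these vectors as rows and row reduce.
R2 ← R2 + (1/4)·R1: [0, 9/2, -1/2, -13/4, 1]
2 nonzero rows, so the 2 vectors span a space of dimension 2.
Since 2 = 2, the vectors are linearly independent.

yes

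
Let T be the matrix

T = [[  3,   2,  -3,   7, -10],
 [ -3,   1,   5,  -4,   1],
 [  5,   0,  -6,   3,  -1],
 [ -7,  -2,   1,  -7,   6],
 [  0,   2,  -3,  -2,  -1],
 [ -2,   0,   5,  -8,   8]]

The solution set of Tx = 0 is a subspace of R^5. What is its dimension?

Row reduce to echelon form.
R2 ← R2 + R1: [0, 3, 2, 3, -9]
R3 ← R3 − (5/3)·R1: [0, -10/3, -1, -26/3, 47/3]
R4 ← R4 + (7/3)·R1: [0, 8/3, -6, 28/3, -52/3]
R6 ← R6 + (2/3)·R1: [0, 4/3, 3, -10/3, 4/3]
R3 ← R3 + (10/9)·R2: [0, 0, 11/9, -16/3, 17/3]
R4 ← R4 − (8/9)·R2: [0, 0, -70/9, 20/3, -28/3]
R5 ← R5 − (2/3)·R2: [0, 0, -13/3, -4, 5]
R6 ← R6 − (4/9)·R2: [0, 0, 19/9, -14/3, 16/3]
R4 ← R4 + (70/11)·R3: [0, 0, 0, -300/11, 294/11]
R5 ← R5 + (39/11)·R3: [0, 0, 0, -252/11, 276/11]
R6 ← R6 − (19/11)·R3: [0, 0, 0, 50/11, -49/11]
R5 ← R5 − (21/25)·R4: [0, 0, 0, 0, 66/25]
R6 ← R6 + (1/6)·R4: [0, 0, 0, 0, 0]
5 nonzero rows, so rank(T) = 5.
T has 5 columns; by rank–nullity, nullity = 5 − 5 = 0.

0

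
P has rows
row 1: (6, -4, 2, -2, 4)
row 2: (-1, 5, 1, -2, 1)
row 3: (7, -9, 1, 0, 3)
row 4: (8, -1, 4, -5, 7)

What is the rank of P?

Row reduce to echelon form.
R2 ← R2 + (1/6)·R1: [0, 13/3, 4/3, -7/3, 5/3]
R3 ← R3 − (7/6)·R1: [0, -13/3, -4/3, 7/3, -5/3]
R4 ← R4 − (4/3)·R1: [0, 13/3, 4/3, -7/3, 5/3]
R3 ← R3 + R2: [0, 0, 0, 0, 0]
R4 ← R4 − R2: [0, 0, 0, 0, 0]
Echelon form has 2 nonzero rows, so rank(P) = 2.

2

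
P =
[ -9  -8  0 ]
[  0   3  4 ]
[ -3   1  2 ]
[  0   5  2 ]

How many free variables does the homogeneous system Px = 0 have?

0

Row reduce to echelon form.
R3 ← R3 − (1/3)·R1: [0, 11/3, 2]
R3 ← R3 − (11/9)·R2: [0, 0, -26/9]
R4 ← R4 − (5/3)·R2: [0, 0, -14/3]
R4 ← R4 − (21/13)·R3: [0, 0, 0]
3 nonzero rows, so rank(P) = 3.
P has 3 columns; by rank–nullity, nullity = 3 − 3 = 0.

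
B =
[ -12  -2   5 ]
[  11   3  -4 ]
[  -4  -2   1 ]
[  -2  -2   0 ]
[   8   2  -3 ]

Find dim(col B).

Row reduce to echelon form.
R2 ← R2 + (11/12)·R1: [0, 7/6, 7/12]
R3 ← R3 − (1/3)·R1: [0, -4/3, -2/3]
R4 ← R4 − (1/6)·R1: [0, -5/3, -5/6]
R5 ← R5 + (2/3)·R1: [0, 2/3, 1/3]
R3 ← R3 + (8/7)·R2: [0, 0, 0]
R4 ← R4 + (10/7)·R2: [0, 0, 0]
R5 ← R5 − (4/7)·R2: [0, 0, 0]
Echelon form has 2 nonzero rows, so rank(B) = 2.
The column space has dimension equal to the rank: 2.

2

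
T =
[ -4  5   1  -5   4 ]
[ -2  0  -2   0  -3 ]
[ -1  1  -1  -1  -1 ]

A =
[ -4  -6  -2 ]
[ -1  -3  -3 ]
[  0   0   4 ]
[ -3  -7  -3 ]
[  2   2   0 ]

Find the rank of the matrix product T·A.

First compute TA:
[[ 34,  52,  12],
 [  2,   6,  -4],
 [  4,   8,  -2]]
Now row reduce the product.
R2 ← R2 − (1/17)·R1: [0, 50/17, -80/17]
R3 ← R3 − (2/17)·R1: [0, 32/17, -58/17]
R3 ← R3 − (16/25)·R2: [0, 0, -2/5]
3 nonzero rows, so rank(TA) = 3.

3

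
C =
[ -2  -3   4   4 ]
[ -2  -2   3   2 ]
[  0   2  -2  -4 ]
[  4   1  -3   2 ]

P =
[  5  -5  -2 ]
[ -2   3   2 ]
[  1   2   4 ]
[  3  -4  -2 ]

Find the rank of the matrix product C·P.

First compute CP:
[[ 12,  -7,   6],
 [  3,   2,   8],
 [-18,  18,   4],
 [ 21, -31, -22]]
Now row reduce the product.
R2 ← R2 − (1/4)·R1: [0, 15/4, 13/2]
R3 ← R3 + (3/2)·R1: [0, 15/2, 13]
R4 ← R4 − (7/4)·R1: [0, -75/4, -65/2]
R3 ← R3 − (2)·R2: [0, 0, 0]
R4 ← R4 + (5)·R2: [0, 0, 0]
2 nonzero rows, so rank(CP) = 2.

2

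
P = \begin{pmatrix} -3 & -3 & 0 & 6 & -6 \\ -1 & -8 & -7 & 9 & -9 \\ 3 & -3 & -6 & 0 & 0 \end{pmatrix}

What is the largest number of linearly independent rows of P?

2

Row reduce to echelon form.
R2 ← R2 − (1/3)·R1: [0, -7, -7, 7, -7]
R3 ← R3 + R1: [0, -6, -6, 6, -6]
R3 ← R3 − (6/7)·R2: [0, 0, 0, 0, 0]
Echelon form has 2 nonzero rows, so rank(P) = 2.
The rank gives the maximum number of linearly independent rows: 2.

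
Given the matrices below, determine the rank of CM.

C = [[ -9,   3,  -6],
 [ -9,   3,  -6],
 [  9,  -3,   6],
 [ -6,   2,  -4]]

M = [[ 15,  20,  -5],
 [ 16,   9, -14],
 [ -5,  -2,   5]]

1

First compute CM:
[[-57, -141, -27],
 [-57, -141, -27],
 [ 57, 141,  27],
 [-38, -94, -18]]
Now row reduce the product.
R2 ← R2 − R1: [0, 0, 0]
R3 ← R3 + R1: [0, 0, 0]
R4 ← R4 − (2/3)·R1: [0, 0, 0]
1 nonzero row, so rank(CM) = 1.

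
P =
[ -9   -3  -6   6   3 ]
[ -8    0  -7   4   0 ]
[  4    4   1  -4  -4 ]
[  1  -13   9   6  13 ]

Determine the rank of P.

Row reduce to echelon form.
R2 ← R2 − (8/9)·R1: [0, 8/3, -5/3, -4/3, -8/3]
R3 ← R3 + (4/9)·R1: [0, 8/3, -5/3, -4/3, -8/3]
R4 ← R4 + (1/9)·R1: [0, -40/3, 25/3, 20/3, 40/3]
R3 ← R3 − R2: [0, 0, 0, 0, 0]
R4 ← R4 + (5)·R2: [0, 0, 0, 0, 0]
Echelon form has 2 nonzero rows, so rank(P) = 2.

2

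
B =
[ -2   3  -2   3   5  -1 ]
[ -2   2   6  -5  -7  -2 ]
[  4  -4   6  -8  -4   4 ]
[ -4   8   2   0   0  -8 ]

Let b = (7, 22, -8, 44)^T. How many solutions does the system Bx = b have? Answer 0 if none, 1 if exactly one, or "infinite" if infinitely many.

Row reduce the augmented matrix [B | b].
R2 ← R2 − R1: [0, -1, 8, -8, -12, -1, 15]
R3 ← R3 + (2)·R1: [0, 2, 2, -2, 6, 2, 6]
R4 ← R4 − (2)·R1: [0, 2, 6, -6, -10, -6, 30]
R3 ← R3 + (2)·R2: [0, 0, 18, -18, -18, 0, 36]
R4 ← R4 + (2)·R2: [0, 0, 22, -22, -34, -8, 60]
R4 ← R4 − (11/9)·R3: [0, 0, 0, 0, -12, -8, 16]
The echelon form has 4 nonzero rows, and every pivot lies in the first 6 columns, so rank(B) = rank([B|b]) = 4.
The system is consistent.
rank = 4 < 6 unknowns, so there are infinitely many solutions.

infinite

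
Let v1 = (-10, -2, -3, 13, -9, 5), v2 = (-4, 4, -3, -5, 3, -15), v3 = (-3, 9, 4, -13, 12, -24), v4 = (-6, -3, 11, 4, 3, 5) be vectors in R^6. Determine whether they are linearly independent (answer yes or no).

Form the matrix with these vectors as rows and row reduce.
R2 ← R2 − (2/5)·R1: [0, 24/5, -9/5, -51/5, 33/5, -17]
R3 ← R3 − (3/10)·R1: [0, 48/5, 49/10, -169/10, 147/10, -51/2]
R4 ← R4 − (3/5)·R1: [0, -9/5, 64/5, -19/5, 42/5, 2]
R3 ← R3 − (2)·R2: [0, 0, 17/2, 7/2, 3/2, 17/2]
R4 ← R4 + (3/8)·R2: [0, 0, 97/8, -61/8, 87/8, -35/8]
R4 ← R4 − (97/68)·R3: [0, 0, 0, -429/34, 297/34, -33/2]
4 nonzero rows, so the 4 vectors span a space of dimension 4.
Since 4 = 4, the vectors are linearly independent.

yes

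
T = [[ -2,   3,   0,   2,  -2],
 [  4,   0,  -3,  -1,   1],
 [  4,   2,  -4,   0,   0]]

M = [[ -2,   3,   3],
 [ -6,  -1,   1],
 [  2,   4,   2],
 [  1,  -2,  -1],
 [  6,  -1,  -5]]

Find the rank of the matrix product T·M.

2

First compute TM:
[[-24, -11,   5],
 [ -9,   1,   2],
 [-28,  -6,   6]]
Now row reduce the product.
R2 ← R2 − (3/8)·R1: [0, 41/8, 1/8]
R3 ← R3 − (7/6)·R1: [0, 41/6, 1/6]
R3 ← R3 − (4/3)·R2: [0, 0, 0]
2 nonzero rows, so rank(TM) = 2.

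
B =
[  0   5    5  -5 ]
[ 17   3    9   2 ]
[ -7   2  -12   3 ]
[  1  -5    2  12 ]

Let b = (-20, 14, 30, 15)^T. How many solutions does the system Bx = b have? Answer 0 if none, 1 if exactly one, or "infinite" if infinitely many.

Row reduce the augmented matrix [B | b].
Swap R1 ↔ R2
R3 ← R3 + (7/17)·R1: [0, 55/17, -141/17, 65/17, 608/17]
R4 ← R4 − (1/17)·R1: [0, -88/17, 25/17, 202/17, 241/17]
R3 ← R3 − (11/17)·R2: [0, 0, -196/17, 120/17, 828/17]
R4 ← R4 + (88/85)·R2: [0, 0, 113/17, 114/17, -111/17]
R4 ← R4 + (113/196)·R3: [0, 0, 0, 528/49, 1056/49]
The echelon form has 4 nonzero rows, and every pivot lies in the first 4 columns, so rank(B) = rank([B|b]) = 4.
The system is consistent.
rank = 4 = number of unknowns, so the solution is unique.

1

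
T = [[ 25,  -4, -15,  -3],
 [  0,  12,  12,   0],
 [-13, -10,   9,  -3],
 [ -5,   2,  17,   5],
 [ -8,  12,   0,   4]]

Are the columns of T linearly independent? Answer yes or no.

yes

Row reduce T to echelon form.
R3 ← R3 + (13/25)·R1: [0, -302/25, 6/5, -114/25]
R4 ← R4 + (1/5)·R1: [0, 6/5, 14, 22/5]
R5 ← R5 + (8/25)·R1: [0, 268/25, -24/5, 76/25]
R3 ← R3 + (151/150)·R2: [0, 0, 332/25, -114/25]
R4 ← R4 − (1/10)·R2: [0, 0, 64/5, 22/5]
R5 ← R5 − (67/75)·R2: [0, 0, -388/25, 76/25]
R4 ← R4 − (80/83)·R3: [0, 0, 0, 730/83]
R5 ← R5 + (97/83)·R3: [0, 0, 0, -190/83]
R5 ← R5 + (19/73)·R4: [0, 0, 0, 0]
4 pivots among 4 columns.
Every column is a pivot column, so the columns are linearly independent.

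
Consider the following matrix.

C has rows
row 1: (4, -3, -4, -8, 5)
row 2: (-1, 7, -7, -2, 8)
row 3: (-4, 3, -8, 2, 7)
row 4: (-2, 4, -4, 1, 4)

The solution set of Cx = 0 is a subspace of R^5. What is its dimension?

Row reduce to echelon form.
R2 ← R2 + (1/4)·R1: [0, 25/4, -8, -4, 37/4]
R3 ← R3 + R1: [0, 0, -12, -6, 12]
R4 ← R4 + (1/2)·R1: [0, 5/2, -6, -3, 13/2]
R4 ← R4 − (2/5)·R2: [0, 0, -14/5, -7/5, 14/5]
R4 ← R4 − (7/30)·R3: [0, 0, 0, 0, 0]
3 nonzero rows, so rank(C) = 3.
C has 5 columns; by rank–nullity, nullity = 5 − 3 = 2.

2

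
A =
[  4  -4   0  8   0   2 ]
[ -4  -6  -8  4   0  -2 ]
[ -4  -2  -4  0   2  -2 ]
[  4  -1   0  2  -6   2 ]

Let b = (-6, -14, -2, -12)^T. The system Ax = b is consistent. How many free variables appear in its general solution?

Row reduce the augmented matrix [A | b].
R2 ← R2 + R1: [0, -10, -8, 12, 0, 0, -20]
R3 ← R3 + R1: [0, -6, -4, 8, 2, 0, -8]
R4 ← R4 − R1: [0, 3, 0, -6, -6, 0, -6]
R3 ← R3 − (3/5)·R2: [0, 0, 4/5, 4/5, 2, 0, 4]
R4 ← R4 + (3/10)·R2: [0, 0, -12/5, -12/5, -6, 0, -12]
R4 ← R4 + (3)·R3: [0, 0, 0, 0, 0, 0, 0]
The echelon form has 3 nonzero rows, and every pivot lies in the first 6 columns, so rank(A) = rank([A|b]) = 3.
The system is consistent.
Free variables = (unknowns) − (rank) = 6 − 3 = 3.

3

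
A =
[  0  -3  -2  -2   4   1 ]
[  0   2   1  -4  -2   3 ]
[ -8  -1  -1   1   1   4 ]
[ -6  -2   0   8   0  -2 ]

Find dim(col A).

Row reduce to echelon form.
Swap R1 ↔ R3
R4 ← R4 − (3/4)·R1: [0, -5/4, 3/4, 29/4, -3/4, -5]
R3 ← R3 + (3/2)·R2: [0, 0, -1/2, -8, 1, 11/2]
R4 ← R4 + (5/8)·R2: [0, 0, 11/8, 19/4, -2, -25/8]
R4 ← R4 + (11/4)·R3: [0, 0, 0, -69/4, 3/4, 12]
Echelon form has 4 nonzero rows, so rank(A) = 4.
The column space has dimension equal to the rank: 4.

4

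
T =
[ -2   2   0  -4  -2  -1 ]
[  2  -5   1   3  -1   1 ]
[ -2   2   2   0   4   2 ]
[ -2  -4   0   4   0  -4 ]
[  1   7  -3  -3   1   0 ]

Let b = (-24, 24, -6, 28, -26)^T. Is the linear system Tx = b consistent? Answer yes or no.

yes

Row reduce the augmented matrix [T | b].
R2 ← R2 + R1: [0, -3, 1, -1, -3, 0, 0]
R3 ← R3 − R1: [0, 0, 2, 4, 6, 3, 18]
R4 ← R4 − R1: [0, -6, 0, 8, 2, -3, 52]
R5 ← R5 + (1/2)·R1: [0, 8, -3, -5, 0, -1/2, -38]
R4 ← R4 − (2)·R2: [0, 0, -2, 10, 8, -3, 52]
R5 ← R5 + (8/3)·R2: [0, 0, -1/3, -23/3, -8, -1/2, -38]
R4 ← R4 + R3: [0, 0, 0, 14, 14, 0, 70]
R5 ← R5 + (1/6)·R3: [0, 0, 0, -7, -7, 0, -35]
R5 ← R5 + (1/2)·R4: [0, 0, 0, 0, 0, 0, 0]
The echelon form has 4 nonzero rows, and every pivot lies in the first 6 columns, so rank(T) = rank([T|b]) = 4.
The system is consistent.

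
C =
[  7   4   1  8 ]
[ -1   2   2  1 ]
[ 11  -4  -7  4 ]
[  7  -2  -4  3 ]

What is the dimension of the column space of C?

Row reduce to echelon form.
R2 ← R2 + (1/7)·R1: [0, 18/7, 15/7, 15/7]
R3 ← R3 − (11/7)·R1: [0, -72/7, -60/7, -60/7]
R4 ← R4 − R1: [0, -6, -5, -5]
R3 ← R3 + (4)·R2: [0, 0, 0, 0]
R4 ← R4 + (7/3)·R2: [0, 0, 0, 0]
Echelon form has 2 nonzero rows, so rank(C) = 2.
The column space has dimension equal to the rank: 2.

2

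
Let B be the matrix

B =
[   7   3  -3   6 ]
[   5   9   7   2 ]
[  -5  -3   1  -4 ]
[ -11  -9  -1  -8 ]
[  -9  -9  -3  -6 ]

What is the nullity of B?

2

Row reduce to echelon form.
R2 ← R2 − (5/7)·R1: [0, 48/7, 64/7, -16/7]
R3 ← R3 + (5/7)·R1: [0, -6/7, -8/7, 2/7]
R4 ← R4 + (11/7)·R1: [0, -30/7, -40/7, 10/7]
R5 ← R5 + (9/7)·R1: [0, -36/7, -48/7, 12/7]
R3 ← R3 + (1/8)·R2: [0, 0, 0, 0]
R4 ← R4 + (5/8)·R2: [0, 0, 0, 0]
R5 ← R5 + (3/4)·R2: [0, 0, 0, 0]
2 nonzero rows, so rank(B) = 2.
B has 4 columns; by rank–nullity, nullity = 4 − 2 = 2.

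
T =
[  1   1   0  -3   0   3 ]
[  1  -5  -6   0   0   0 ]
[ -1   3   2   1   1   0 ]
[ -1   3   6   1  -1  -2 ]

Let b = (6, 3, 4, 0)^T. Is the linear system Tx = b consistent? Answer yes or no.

Row reduce the augmented matrix [T | b].
R2 ← R2 − R1: [0, -6, -6, 3, 0, -3, -3]
R3 ← R3 + R1: [0, 4, 2, -2, 1, 3, 10]
R4 ← R4 + R1: [0, 4, 6, -2, -1, 1, 6]
R3 ← R3 + (2/3)·R2: [0, 0, -2, 0, 1, 1, 8]
R4 ← R4 + (2/3)·R2: [0, 0, 2, 0, -1, -1, 4]
R4 ← R4 + R3: [0, 0, 0, 0, 0, 0, 12]
The echelon form has 4 nonzero rows; the last pivot sits in the augmented column, so rank(T) = 3 but rank([T|b]) = 4.
Since the ranks differ, the system is inconsistent.

no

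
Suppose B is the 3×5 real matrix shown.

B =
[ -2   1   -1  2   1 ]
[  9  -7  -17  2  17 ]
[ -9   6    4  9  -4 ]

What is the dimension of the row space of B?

3

Row reduce to echelon form.
R2 ← R2 + (9/2)·R1: [0, -5/2, -43/2, 11, 43/2]
R3 ← R3 − (9/2)·R1: [0, 3/2, 17/2, 0, -17/2]
R3 ← R3 + (3/5)·R2: [0, 0, -22/5, 33/5, 22/5]
Echelon form has 3 nonzero rows, so rank(B) = 3.
The row space has dimension equal to the rank: 3.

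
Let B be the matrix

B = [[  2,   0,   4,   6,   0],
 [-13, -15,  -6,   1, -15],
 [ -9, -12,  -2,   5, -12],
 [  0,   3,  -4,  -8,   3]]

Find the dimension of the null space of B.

3

Row reduce to echelon form.
R2 ← R2 + (13/2)·R1: [0, -15, 20, 40, -15]
R3 ← R3 + (9/2)·R1: [0, -12, 16, 32, -12]
R3 ← R3 − (4/5)·R2: [0, 0, 0, 0, 0]
R4 ← R4 + (1/5)·R2: [0, 0, 0, 0, 0]
2 nonzero rows, so rank(B) = 2.
B has 5 columns; by rank–nullity, nullity = 5 − 2 = 3.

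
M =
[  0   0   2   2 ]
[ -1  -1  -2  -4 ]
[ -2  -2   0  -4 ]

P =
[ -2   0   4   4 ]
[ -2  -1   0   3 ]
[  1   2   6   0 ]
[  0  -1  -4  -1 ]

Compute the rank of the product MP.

2

First compute MP:
[[  2,   2,   4,  -2],
 [  2,   1,   0,  -3],
 [  8,   6,   8, -10]]
Now row reduce the product.
R2 ← R2 − R1: [0, -1, -4, -1]
R3 ← R3 − (4)·R1: [0, -2, -8, -2]
R3 ← R3 − (2)·R2: [0, 0, 0, 0]
2 nonzero rows, so rank(MP) = 2.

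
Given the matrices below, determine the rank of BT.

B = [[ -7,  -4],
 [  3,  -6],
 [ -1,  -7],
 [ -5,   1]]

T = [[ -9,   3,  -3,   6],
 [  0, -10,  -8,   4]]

First compute BT:
[[ 63,  19,  53, -58],
 [-27,  69,  39,  -6],
 [  9,  67,  59, -34],
 [ 45, -25,   7, -26]]
Now row reduce the product.
R2 ← R2 + (3/7)·R1: [0, 540/7, 432/7, -216/7]
R3 ← R3 − (1/7)·R1: [0, 450/7, 360/7, -180/7]
R4 ← R4 − (5/7)·R1: [0, -270/7, -216/7, 108/7]
R3 ← R3 − (5/6)·R2: [0, 0, 0, 0]
R4 ← R4 + (1/2)·R2: [0, 0, 0, 0]
2 nonzero rows, so rank(BT) = 2.

2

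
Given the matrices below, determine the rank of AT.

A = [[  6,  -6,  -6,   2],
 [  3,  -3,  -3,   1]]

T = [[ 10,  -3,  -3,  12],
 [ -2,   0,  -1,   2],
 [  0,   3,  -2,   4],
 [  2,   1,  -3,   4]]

1

First compute AT:
[[ 76, -34,  -6,  44],
 [ 38, -17,  -3,  22]]
Now row reduce the product.
R2 ← R2 − (1/2)·R1: [0, 0, 0, 0]
1 nonzero row, so rank(AT) = 1.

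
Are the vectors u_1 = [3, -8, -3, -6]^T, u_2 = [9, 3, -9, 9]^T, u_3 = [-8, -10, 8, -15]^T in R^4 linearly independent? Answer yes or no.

yes

Form the matrix with these vectors as rows and row reduce.
R2 ← R2 − (3)·R1: [0, 27, 0, 27]
R3 ← R3 + (8/3)·R1: [0, -94/3, 0, -31]
R3 ← R3 + (94/81)·R2: [0, 0, 0, 1/3]
3 nonzero rows, so the 3 vectors span a space of dimension 3.
Since 3 = 3, the vectors are linearly independent.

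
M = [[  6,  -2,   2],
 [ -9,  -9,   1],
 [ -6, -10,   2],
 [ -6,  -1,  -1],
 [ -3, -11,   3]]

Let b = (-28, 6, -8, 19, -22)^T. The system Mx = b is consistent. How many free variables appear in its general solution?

Row reduce the augmented matrix [M | b].
R2 ← R2 + (3/2)·R1: [0, -12, 4, -36]
R3 ← R3 + R1: [0, -12, 4, -36]
R4 ← R4 + R1: [0, -3, 1, -9]
R5 ← R5 + (1/2)·R1: [0, -12, 4, -36]
R3 ← R3 − R2: [0, 0, 0, 0]
R4 ← R4 − (1/4)·R2: [0, 0, 0, 0]
R5 ← R5 − R2: [0, 0, 0, 0]
The echelon form has 2 nonzero rows, and every pivot lies in the first 3 columns, so rank(M) = rank([M|b]) = 2.
The system is consistent.
Free variables = (unknowns) − (rank) = 3 − 2 = 1.

1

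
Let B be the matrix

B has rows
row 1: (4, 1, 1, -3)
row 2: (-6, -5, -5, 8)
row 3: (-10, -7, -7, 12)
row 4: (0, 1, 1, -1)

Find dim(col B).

Row reduce to echelon form.
R2 ← R2 + (3/2)·R1: [0, -7/2, -7/2, 7/2]
R3 ← R3 + (5/2)·R1: [0, -9/2, -9/2, 9/2]
R3 ← R3 − (9/7)·R2: [0, 0, 0, 0]
R4 ← R4 + (2/7)·R2: [0, 0, 0, 0]
Echelon form has 2 nonzero rows, so rank(B) = 2.
The column space has dimension equal to the rank: 2.

2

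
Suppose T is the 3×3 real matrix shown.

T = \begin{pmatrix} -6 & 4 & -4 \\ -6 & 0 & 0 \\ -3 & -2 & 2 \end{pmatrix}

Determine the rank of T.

Row reduce to echelon form.
R2 ← R2 − R1: [0, -4, 4]
R3 ← R3 − (1/2)·R1: [0, -4, 4]
R3 ← R3 − R2: [0, 0, 0]
Echelon form has 2 nonzero rows, so rank(T) = 2.

2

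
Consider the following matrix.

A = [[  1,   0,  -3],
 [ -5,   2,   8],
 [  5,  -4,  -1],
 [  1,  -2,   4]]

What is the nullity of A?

1

Row reduce to echelon form.
R2 ← R2 + (5)·R1: [0, 2, -7]
R3 ← R3 − (5)·R1: [0, -4, 14]
R4 ← R4 − R1: [0, -2, 7]
R3 ← R3 + (2)·R2: [0, 0, 0]
R4 ← R4 + R2: [0, 0, 0]
2 nonzero rows, so rank(A) = 2.
A has 3 columns; by rank–nullity, nullity = 3 − 2 = 1.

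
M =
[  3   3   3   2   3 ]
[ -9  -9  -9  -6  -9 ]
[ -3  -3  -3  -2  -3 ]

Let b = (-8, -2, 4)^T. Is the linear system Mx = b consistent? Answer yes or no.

no

Row reduce the augmented matrix [M | b].
R2 ← R2 + (3)·R1: [0, 0, 0, 0, 0, -26]
R3 ← R3 + R1: [0, 0, 0, 0, 0, -4]
R3 ← R3 − (2/13)·R2: [0, 0, 0, 0, 0, 0]
The echelon form has 2 nonzero rows; the last pivot sits in the augmented column, so rank(M) = 1 but rank([M|b]) = 2.
Since the ranks differ, the system is inconsistent.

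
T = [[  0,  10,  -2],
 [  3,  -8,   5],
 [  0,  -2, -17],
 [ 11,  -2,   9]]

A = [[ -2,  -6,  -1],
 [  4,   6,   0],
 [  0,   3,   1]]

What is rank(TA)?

First compute TA:
[[ 40,  54,  -2],
 [-38, -51,   2],
 [ -8, -63, -17],
 [-30, -51,  -2]]
Now row reduce the product.
R2 ← R2 + (19/20)·R1: [0, 3/10, 1/10]
R3 ← R3 + (1/5)·R1: [0, -261/5, -87/5]
R4 ← R4 + (3/4)·R1: [0, -21/2, -7/2]
R3 ← R3 + (174)·R2: [0, 0, 0]
R4 ← R4 + (35)·R2: [0, 0, 0]
2 nonzero rows, so rank(TA) = 2.

2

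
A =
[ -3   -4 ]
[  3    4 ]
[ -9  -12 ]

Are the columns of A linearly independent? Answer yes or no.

no

Row reduce A to echelon form.
R2 ← R2 + R1: [0, 0]
R3 ← R3 − (3)·R1: [0, 0]
1 pivot among 2 columns.
Only 1 < 2 pivot columns, so the columns are linearly dependent.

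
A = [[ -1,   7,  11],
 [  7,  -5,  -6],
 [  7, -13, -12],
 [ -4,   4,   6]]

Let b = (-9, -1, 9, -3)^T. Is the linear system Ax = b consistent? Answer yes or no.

no

Row reduce the augmented matrix [A | b].
R2 ← R2 + (7)·R1: [0, 44, 71, -64]
R3 ← R3 + (7)·R1: [0, 36, 65, -54]
R4 ← R4 − (4)·R1: [0, -24, -38, 33]
R3 ← R3 − (9/11)·R2: [0, 0, 76/11, -18/11]
R4 ← R4 + (6/11)·R2: [0, 0, 8/11, -21/11]
R4 ← R4 − (2/19)·R3: [0, 0, 0, -33/19]
The echelon form has 4 nonzero rows; the last pivot sits in the augmented column, so rank(A) = 3 but rank([A|b]) = 4.
Since the ranks differ, the system is inconsistent.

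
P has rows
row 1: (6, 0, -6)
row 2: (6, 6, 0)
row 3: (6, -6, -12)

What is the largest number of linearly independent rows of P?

2

Row reduce to echelon form.
R2 ← R2 − R1: [0, 6, 6]
R3 ← R3 − R1: [0, -6, -6]
R3 ← R3 + R2: [0, 0, 0]
Echelon form has 2 nonzero rows, so rank(P) = 2.
The rank gives the maximum number of linearly independent rows: 2.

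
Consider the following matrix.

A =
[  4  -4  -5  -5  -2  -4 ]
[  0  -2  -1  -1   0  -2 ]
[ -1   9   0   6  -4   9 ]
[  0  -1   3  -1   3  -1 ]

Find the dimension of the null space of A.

Row reduce to echelon form.
R3 ← R3 + (1/4)·R1: [0, 8, -5/4, 19/4, -9/2, 8]
R3 ← R3 + (4)·R2: [0, 0, -21/4, 3/4, -9/2, 0]
R4 ← R4 − (1/2)·R2: [0, 0, 7/2, -1/2, 3, 0]
R4 ← R4 + (2/3)·R3: [0, 0, 0, 0, 0, 0]
3 nonzero rows, so rank(A) = 3.
A has 6 columns; by rank–nullity, nullity = 6 − 3 = 3.

3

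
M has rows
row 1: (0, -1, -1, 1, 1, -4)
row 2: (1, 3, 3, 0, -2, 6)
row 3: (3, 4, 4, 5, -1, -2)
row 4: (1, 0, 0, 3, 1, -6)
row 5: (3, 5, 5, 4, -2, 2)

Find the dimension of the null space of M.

4

Row reduce to echelon form.
Swap R1 ↔ R2
R3 ← R3 − (3)·R1: [0, -5, -5, 5, 5, -20]
R4 ← R4 − R1: [0, -3, -3, 3, 3, -12]
R5 ← R5 − (3)·R1: [0, -4, -4, 4, 4, -16]
R3 ← R3 − (5)·R2: [0, 0, 0, 0, 0, 0]
R4 ← R4 − (3)·R2: [0, 0, 0, 0, 0, 0]
R5 ← R5 − (4)·R2: [0, 0, 0, 0, 0, 0]
2 nonzero rows, so rank(M) = 2.
M has 6 columns; by rank–nullity, nullity = 6 − 2 = 4.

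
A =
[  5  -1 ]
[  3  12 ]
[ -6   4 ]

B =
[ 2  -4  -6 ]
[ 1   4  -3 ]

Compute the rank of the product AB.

2

First compute AB:
[[  9, -24, -27],
 [ 18,  36, -54],
 [ -8,  40,  24]]
Now row reduce the product.
R2 ← R2 − (2)·R1: [0, 84, 0]
R3 ← R3 + (8/9)·R1: [0, 56/3, 0]
R3 ← R3 − (2/9)·R2: [0, 0, 0]
2 nonzero rows, so rank(AB) = 2.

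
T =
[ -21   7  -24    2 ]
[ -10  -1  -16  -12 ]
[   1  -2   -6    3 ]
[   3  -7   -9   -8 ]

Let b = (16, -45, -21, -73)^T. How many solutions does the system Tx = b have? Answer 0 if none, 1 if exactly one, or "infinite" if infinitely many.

1

Row reduce the augmented matrix [T | b].
R2 ← R2 − (10/21)·R1: [0, -13/3, -32/7, -272/21, -1105/21]
R3 ← R3 + (1/21)·R1: [0, -5/3, -50/7, 65/21, -425/21]
R4 ← R4 + (1/7)·R1: [0, -6, -87/7, -54/7, -495/7]
R3 ← R3 − (5/13)·R2: [0, 0, -70/13, 105/13, 0]
R4 ← R4 − (18/13)·R2: [0, 0, -555/91, 930/91, 15/7]
R4 ← R4 − (111/98)·R3: [0, 0, 0, 15/14, 15/7]
The echelon form has 4 nonzero rows, and every pivot lies in the first 4 columns, so rank(T) = rank([T|b]) = 4.
The system is consistent.
rank = 4 = number of unknowns, so the solution is unique.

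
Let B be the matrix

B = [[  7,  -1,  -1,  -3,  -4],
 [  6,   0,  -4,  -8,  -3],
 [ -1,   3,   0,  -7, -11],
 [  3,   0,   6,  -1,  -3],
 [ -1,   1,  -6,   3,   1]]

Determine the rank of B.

Row reduce to echelon form.
R2 ← R2 − (6/7)·R1: [0, 6/7, -22/7, -38/7, 3/7]
R3 ← R3 + (1/7)·R1: [0, 20/7, -1/7, -52/7, -81/7]
R4 ← R4 − (3/7)·R1: [0, 3/7, 45/7, 2/7, -9/7]
R5 ← R5 + (1/7)·R1: [0, 6/7, -43/7, 18/7, 3/7]
R3 ← R3 − (10/3)·R2: [0, 0, 31/3, 32/3, -13]
R4 ← R4 − (1/2)·R2: [0, 0, 8, 3, -3/2]
R5 ← R5 − R2: [0, 0, -3, 8, 0]
R4 ← R4 − (24/31)·R3: [0, 0, 0, -163/31, 531/62]
R5 ← R5 + (9/31)·R3: [0, 0, 0, 344/31, -117/31]
R5 ← R5 + (344/163)·R4: [0, 0, 0, 0, 2331/163]
Echelon form has 5 nonzero rows, so rank(B) = 5.

5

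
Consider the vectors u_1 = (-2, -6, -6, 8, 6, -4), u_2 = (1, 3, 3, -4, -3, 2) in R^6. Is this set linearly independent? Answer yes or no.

Form the matrix with these vectors as rows and row reduce.
R2 ← R2 + (1/2)·R1: [0, 0, 0, 0, 0, 0]
1 nonzero row, so the 2 vectors span a space of dimension 1.
Since 1 < 2, the vectors are linearly dependent.

no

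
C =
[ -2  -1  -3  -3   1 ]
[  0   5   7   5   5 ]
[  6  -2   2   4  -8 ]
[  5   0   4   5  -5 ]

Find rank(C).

2

Row reduce to echelon form.
R3 ← R3 + (3)·R1: [0, -5, -7, -5, -5]
R4 ← R4 + (5/2)·R1: [0, -5/2, -7/2, -5/2, -5/2]
R3 ← R3 + R2: [0, 0, 0, 0, 0]
R4 ← R4 + (1/2)·R2: [0, 0, 0, 0, 0]
Echelon form has 2 nonzero rows, so rank(C) = 2.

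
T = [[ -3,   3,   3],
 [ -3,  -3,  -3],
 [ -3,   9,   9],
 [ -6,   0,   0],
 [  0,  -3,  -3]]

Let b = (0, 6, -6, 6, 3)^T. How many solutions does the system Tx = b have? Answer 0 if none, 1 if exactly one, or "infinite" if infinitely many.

Row reduce the augmented matrix [T | b].
R2 ← R2 − R1: [0, -6, -6, 6]
R3 ← R3 − R1: [0, 6, 6, -6]
R4 ← R4 − (2)·R1: [0, -6, -6, 6]
R3 ← R3 + R2: [0, 0, 0, 0]
R4 ← R4 − R2: [0, 0, 0, 0]
R5 ← R5 − (1/2)·R2: [0, 0, 0, 0]
The echelon form has 2 nonzero rows, and every pivot lies in the first 3 columns, so rank(T) = rank([T|b]) = 2.
The system is consistent.
rank = 2 < 3 unknowns, so there are infinitely many solutions.

infinite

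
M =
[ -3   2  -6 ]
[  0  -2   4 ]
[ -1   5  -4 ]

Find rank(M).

Row reduce to echelon form.
R3 ← R3 − (1/3)·R1: [0, 13/3, -2]
R3 ← R3 + (13/6)·R2: [0, 0, 20/3]
Echelon form has 3 nonzero rows, so rank(M) = 3.

3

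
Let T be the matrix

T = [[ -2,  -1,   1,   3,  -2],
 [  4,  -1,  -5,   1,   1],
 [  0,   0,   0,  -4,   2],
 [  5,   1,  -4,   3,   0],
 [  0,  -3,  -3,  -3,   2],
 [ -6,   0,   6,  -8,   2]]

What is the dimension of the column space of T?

Row reduce to echelon form.
R2 ← R2 + (2)·R1: [0, -3, -3, 7, -3]
R4 ← R4 + (5/2)·R1: [0, -3/2, -3/2, 21/2, -5]
R6 ← R6 − (3)·R1: [0, 3, 3, -17, 8]
R4 ← R4 − (1/2)·R2: [0, 0, 0, 7, -7/2]
R5 ← R5 − R2: [0, 0, 0, -10, 5]
R6 ← R6 + R2: [0, 0, 0, -10, 5]
R4 ← R4 + (7/4)·R3: [0, 0, 0, 0, 0]
R5 ← R5 − (5/2)·R3: [0, 0, 0, 0, 0]
R6 ← R6 − (5/2)·R3: [0, 0, 0, 0, 0]
Echelon form has 3 nonzero rows, so rank(T) = 3.
The column space has dimension equal to the rank: 3.

3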